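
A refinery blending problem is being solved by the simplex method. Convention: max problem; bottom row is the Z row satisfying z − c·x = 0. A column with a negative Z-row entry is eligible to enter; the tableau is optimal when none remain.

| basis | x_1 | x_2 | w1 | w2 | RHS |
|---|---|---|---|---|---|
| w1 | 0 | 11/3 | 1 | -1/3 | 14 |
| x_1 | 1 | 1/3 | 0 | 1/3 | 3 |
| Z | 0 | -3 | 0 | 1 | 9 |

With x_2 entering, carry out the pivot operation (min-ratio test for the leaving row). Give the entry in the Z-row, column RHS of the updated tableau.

Ratio test on column x_2 — row 1: 14/(11/3) = 42/11; row 2: 3/(1/3) = 9. Minimum is 42/11 at row 1 (w1 leaves); pivot element 11/3.
Divide row 1 by 11/3; eliminate column x_2 from the other rows.
Z-row update in column RHS: 9 − (-3)·(42/11) = 225/11.

225/11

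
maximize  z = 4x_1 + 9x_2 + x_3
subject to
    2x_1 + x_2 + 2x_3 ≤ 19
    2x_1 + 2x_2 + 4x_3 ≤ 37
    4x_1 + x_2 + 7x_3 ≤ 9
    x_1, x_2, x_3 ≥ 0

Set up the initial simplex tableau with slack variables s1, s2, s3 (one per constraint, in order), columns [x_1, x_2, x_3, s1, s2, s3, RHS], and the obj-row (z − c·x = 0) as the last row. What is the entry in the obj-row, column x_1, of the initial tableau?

-4

The obj-row carries the negated objective coefficients: the x_1 entry is -4.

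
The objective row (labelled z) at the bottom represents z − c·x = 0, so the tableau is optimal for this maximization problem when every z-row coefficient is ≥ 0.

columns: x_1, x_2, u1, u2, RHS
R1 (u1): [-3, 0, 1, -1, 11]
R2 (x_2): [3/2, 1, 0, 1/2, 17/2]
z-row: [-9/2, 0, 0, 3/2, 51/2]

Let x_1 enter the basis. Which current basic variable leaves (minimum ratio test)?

Column x_1 entries and ratios — u1: -3 ≤ 0, skip; x_2: (17/2)/(3/2) = 17/3.
Smallest ratio is 17/3 in the row of x_2, so x_2 leaves.

x_2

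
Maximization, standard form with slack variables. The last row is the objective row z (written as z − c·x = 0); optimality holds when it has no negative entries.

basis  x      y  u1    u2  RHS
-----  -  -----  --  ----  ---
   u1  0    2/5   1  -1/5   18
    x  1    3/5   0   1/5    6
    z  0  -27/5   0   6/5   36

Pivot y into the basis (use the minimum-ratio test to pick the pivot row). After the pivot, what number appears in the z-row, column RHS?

90

Ratio test on column y — row 1: 18/(2/5) = 45; row 2: 6/(3/5) = 10. Minimum is 10 at row 2 (x leaves); pivot element 3/5.
Divide row 2 by 3/5; eliminate column y from the other rows.
z-row update in column RHS: 36 − (-27/5)·10 = 90.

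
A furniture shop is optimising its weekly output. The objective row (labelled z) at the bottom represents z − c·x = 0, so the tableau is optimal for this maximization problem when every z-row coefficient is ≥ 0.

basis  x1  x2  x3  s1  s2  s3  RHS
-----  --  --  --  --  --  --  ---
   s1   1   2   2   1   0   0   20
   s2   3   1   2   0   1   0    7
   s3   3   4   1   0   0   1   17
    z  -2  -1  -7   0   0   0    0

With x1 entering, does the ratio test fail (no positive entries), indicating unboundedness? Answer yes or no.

Column x1 has positive entries in row(s) 1, 2, 3, so the ratio test bounds it — not unbounded.

no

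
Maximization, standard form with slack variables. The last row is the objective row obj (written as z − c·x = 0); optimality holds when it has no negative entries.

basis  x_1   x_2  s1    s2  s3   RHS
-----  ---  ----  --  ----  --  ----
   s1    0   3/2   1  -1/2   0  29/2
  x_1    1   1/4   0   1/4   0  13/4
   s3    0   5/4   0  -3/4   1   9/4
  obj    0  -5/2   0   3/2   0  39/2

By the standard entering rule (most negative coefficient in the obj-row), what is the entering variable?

Negative obj-row entries: x_2: -5/2.
The most negative is -5/2 in column x_2, so x_2 enters.

x_2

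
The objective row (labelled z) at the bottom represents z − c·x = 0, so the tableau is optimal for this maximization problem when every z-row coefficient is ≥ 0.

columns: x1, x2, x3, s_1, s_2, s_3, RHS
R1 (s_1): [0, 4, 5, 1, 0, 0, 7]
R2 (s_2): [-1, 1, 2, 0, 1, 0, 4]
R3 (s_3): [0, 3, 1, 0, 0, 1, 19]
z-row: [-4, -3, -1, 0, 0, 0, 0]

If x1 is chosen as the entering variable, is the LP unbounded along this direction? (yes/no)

Every constraint-row entry in column x1 is ≤ 0, so increasing x1 is unbounded.

yes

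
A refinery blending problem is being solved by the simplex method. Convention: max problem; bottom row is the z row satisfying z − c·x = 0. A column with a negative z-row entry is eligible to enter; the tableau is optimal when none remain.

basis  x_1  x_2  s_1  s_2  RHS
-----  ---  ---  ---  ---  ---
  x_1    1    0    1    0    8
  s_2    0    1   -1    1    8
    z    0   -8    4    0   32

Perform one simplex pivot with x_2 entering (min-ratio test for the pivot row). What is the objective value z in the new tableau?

96

Ratio test on column x_2 — row 1: entry 0 ≤ 0; row 2: 8/1 = 8. Minimum is 8 at row 2 (s_2 leaves); pivot element 1.
Pivot on row 2; the z-row RHS becomes 32 − (-8)·8 = 96.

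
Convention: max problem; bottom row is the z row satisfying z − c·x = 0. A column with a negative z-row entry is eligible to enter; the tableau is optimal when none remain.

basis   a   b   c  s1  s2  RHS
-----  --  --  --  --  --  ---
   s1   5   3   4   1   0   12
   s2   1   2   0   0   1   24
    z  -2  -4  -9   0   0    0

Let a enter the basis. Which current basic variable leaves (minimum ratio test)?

s1

Column a entries and ratios — s1: 12/5 = 12/5; s2: 24/1 = 24.
Smallest ratio is 12/5 in the row of s1, so s1 leaves.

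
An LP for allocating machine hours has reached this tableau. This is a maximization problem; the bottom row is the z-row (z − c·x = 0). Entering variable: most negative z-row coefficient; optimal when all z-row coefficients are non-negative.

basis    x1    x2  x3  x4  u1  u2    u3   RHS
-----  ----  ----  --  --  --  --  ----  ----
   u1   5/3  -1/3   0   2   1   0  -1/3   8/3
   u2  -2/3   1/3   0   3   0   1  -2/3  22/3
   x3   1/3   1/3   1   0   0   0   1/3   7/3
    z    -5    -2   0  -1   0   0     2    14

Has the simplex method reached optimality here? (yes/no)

The z-row has a negative entry -5 in column x1, so it is not optimal.

no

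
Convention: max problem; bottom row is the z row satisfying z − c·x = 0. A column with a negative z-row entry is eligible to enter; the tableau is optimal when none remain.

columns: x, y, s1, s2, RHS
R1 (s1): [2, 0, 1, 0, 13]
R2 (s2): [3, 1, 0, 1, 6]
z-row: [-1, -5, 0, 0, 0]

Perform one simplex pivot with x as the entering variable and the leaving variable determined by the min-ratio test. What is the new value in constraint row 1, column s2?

-2/3

Ratio test on column x — row 1: 13/2 = 13/2; row 2: 6/3 = 2. Minimum is 2 at row 2 (s2 leaves); pivot element 3.
Divide row 2 by 3; eliminate column x from the other rows.
Row 1 update in column s2: 0 − 2·(1/3) = -2/3.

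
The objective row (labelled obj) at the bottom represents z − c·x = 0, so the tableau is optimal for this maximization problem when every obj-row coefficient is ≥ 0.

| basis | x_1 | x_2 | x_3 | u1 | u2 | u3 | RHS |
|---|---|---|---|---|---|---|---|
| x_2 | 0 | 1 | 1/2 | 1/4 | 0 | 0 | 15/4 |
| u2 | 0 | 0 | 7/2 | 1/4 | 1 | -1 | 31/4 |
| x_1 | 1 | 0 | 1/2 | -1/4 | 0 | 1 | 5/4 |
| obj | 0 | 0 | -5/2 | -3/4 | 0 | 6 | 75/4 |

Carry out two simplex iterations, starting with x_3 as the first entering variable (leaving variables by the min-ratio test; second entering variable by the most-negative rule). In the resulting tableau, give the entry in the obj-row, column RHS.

94/3

Ratio test on column x_3 — row 1: (15/4)/(1/2) = 15/2; row 2: (31/4)/(7/2) = 31/14; row 3: (5/4)/(1/2) = 5/2. Minimum is 31/14 at row 2 (u2 leaves); pivot element 7/2.
Divide row 2 by 7/2; eliminate column x_3 from the other rows.
Second iteration: most negative obj-row entry is -4/7 in column u1, so u1 enters.
Ratio test on column u1 — row 1: (37/14)/(3/14) = 37/3; row 2: (31/14)/(1/14) = 31; row 3: entry -2/7 ≤ 0. Minimum is 37/3 at row 1 (x_2 leaves); pivot element 3/14.
Divide row 1 by 3/14; eliminate column u1 from the other rows.
After both pivots, the entry at the obj-row, column RHS is 94/3.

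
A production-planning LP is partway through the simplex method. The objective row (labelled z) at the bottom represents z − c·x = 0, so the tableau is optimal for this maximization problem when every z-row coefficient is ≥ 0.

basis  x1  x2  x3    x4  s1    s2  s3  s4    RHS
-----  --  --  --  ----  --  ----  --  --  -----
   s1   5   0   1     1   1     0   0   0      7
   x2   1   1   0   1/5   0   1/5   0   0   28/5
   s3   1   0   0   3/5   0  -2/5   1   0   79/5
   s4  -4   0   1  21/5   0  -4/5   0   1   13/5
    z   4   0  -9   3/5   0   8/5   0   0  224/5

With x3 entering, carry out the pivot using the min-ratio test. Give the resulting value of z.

Ratio test on column x3 — row 1: 7/1 = 7; row 2: entry 0 ≤ 0; row 3: entry 0 ≤ 0; row 4: (13/5)/1 = 13/5. Minimum is 13/5 at row 4 (s4 leaves); pivot element 1.
Pivot on row 4; the z-row RHS becomes 224/5 − (-9)·(13/5) = 341/5.

341/5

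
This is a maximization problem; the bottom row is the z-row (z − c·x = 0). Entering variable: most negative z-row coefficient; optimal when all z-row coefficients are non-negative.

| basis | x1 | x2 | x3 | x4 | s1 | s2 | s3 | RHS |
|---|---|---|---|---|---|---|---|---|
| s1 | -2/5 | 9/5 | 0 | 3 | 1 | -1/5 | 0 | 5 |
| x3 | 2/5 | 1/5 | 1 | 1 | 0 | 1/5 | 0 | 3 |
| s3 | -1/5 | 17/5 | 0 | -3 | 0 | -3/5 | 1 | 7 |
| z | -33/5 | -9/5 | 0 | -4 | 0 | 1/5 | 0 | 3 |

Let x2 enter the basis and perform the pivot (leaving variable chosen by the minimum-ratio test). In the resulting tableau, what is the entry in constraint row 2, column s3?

Ratio test on column x2 — row 1: 5/(9/5) = 25/9; row 2: 3/(1/5) = 15; row 3: 7/(17/5) = 35/17. Minimum is 35/17 at row 3 (s3 leaves); pivot element 17/5.
Divide row 3 by 17/5; eliminate column x2 from the other rows.
Row 2 update in column s3: 0 − (1/5)·(5/17) = -1/17.

-1/17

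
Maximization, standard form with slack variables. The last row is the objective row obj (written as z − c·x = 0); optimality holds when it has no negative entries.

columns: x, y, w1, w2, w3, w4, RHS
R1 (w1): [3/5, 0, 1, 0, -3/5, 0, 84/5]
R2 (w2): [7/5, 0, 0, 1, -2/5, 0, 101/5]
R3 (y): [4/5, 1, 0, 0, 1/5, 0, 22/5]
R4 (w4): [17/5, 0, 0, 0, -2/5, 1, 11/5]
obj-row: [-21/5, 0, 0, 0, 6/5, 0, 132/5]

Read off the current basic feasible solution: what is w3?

w3 is not in the basis, so in the current basic feasible solution w3 = 0.

0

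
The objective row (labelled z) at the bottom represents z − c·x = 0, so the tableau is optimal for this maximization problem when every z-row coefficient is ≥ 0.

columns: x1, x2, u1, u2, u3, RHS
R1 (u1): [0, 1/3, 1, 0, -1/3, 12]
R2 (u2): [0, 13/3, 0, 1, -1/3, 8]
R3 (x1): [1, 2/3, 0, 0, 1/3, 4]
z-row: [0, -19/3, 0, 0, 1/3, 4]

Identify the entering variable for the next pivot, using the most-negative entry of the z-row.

x2

Negative z-row entries: x2: -19/3.
The most negative is -19/3 in column x2, so x2 enters.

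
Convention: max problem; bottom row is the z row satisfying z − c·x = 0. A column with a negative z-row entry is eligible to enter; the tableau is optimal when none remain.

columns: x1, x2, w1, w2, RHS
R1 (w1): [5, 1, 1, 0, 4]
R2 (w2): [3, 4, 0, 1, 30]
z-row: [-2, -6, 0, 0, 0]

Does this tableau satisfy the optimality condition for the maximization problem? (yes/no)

The z-row has a negative entry -6 in column x2, so it is not optimal.

no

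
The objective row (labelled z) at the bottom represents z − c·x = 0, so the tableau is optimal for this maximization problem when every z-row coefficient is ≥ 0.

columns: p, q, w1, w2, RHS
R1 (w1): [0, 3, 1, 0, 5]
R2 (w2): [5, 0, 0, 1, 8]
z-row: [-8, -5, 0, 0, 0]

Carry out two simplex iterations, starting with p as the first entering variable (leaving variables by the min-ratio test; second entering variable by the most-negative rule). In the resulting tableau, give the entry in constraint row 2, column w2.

Ratio test on column p — row 1: entry 0 ≤ 0; row 2: 8/5 = 8/5. Minimum is 8/5 at row 2 (w2 leaves); pivot element 5.
Divide row 2 by 5; eliminate column p from the other rows.
Second iteration: most negative z-row entry is -5 in column q, so q enters.
Ratio test on column q — row 1: 5/3 = 5/3; row 2: entry 0 ≤ 0. Minimum is 5/3 at row 1 (w1 leaves); pivot element 3.
Divide row 1 by 3; eliminate column q from the other rows.
After both pivots, the entry at constraint row 2, column w2 is 1/5.

1/5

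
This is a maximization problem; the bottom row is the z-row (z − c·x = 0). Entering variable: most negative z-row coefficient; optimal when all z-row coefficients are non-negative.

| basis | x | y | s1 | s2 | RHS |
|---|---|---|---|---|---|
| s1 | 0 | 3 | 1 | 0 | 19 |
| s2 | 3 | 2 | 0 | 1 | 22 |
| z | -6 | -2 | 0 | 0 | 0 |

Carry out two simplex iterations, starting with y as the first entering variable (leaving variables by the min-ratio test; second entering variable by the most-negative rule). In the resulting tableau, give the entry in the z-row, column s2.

Ratio test on column y — row 1: 19/3 = 19/3; row 2: 22/2 = 11. Minimum is 19/3 at row 1 (s1 leaves); pivot element 3.
Divide row 1 by 3; eliminate column y from the other rows.
Second iteration: most negative z-row entry is -6 in column x, so x enters.
Ratio test on column x — row 1: entry 0 ≤ 0; row 2: (28/3)/3 = 28/9. Minimum is 28/9 at row 2 (s2 leaves); pivot element 3.
Divide row 2 by 3; eliminate column x from the other rows.
After both pivots, the entry at the z-row, column s2 is 2.

2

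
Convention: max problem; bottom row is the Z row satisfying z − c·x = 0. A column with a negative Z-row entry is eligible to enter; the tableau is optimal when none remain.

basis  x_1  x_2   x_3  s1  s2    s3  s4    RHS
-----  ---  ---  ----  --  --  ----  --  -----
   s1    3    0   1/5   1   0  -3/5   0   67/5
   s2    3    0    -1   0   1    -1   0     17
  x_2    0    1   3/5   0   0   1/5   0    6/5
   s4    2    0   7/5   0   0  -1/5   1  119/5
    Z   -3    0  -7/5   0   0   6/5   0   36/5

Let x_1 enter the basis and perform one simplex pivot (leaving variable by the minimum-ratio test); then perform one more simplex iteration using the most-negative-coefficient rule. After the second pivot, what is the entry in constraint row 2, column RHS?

Ratio test on column x_1 — row 1: (67/5)/3 = 67/15; row 2: 17/3 = 17/3; row 3: entry 0 ≤ 0; row 4: (119/5)/2 = 119/10. Minimum is 67/15 at row 1 (s1 leaves); pivot element 3.
Divide row 1 by 3; eliminate column x_1 from the other rows.
Second iteration: most negative Z-row entry is -6/5 in column x_3, so x_3 enters.
Ratio test on column x_3 — row 1: (67/15)/(1/15) = 67; row 2: entry -6/5 ≤ 0; row 3: (6/5)/(3/5) = 2; row 4: (223/15)/(19/15) = 223/19. Minimum is 2 at row 3 (x_2 leaves); pivot element 3/5.
Divide row 3 by 3/5; eliminate column x_3 from the other rows.
After both pivots, the entry at constraint row 2, column RHS is 6.

6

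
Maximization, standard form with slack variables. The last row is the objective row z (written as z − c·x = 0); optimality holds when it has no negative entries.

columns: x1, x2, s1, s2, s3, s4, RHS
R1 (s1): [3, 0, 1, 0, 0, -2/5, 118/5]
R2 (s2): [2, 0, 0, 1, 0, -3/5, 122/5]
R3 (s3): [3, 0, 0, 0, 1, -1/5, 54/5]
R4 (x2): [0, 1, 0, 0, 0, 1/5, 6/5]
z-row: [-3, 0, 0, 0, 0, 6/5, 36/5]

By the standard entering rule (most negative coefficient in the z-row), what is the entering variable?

x1

Negative z-row entries: x1: -3.
The most negative is -3 in column x1, so x1 enters.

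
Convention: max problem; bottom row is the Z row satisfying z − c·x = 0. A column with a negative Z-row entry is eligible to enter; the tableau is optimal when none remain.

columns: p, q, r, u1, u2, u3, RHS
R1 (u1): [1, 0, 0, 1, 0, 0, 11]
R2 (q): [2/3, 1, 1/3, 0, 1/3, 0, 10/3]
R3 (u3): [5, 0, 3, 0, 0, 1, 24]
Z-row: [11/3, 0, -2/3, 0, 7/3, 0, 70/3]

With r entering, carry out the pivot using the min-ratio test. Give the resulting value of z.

Ratio test on column r — row 1: entry 0 ≤ 0; row 2: (10/3)/(1/3) = 10; row 3: 24/3 = 8. Minimum is 8 at row 3 (u3 leaves); pivot element 3.
Pivot on row 3; the Z-row RHS becomes 70/3 − (-2/3)·8 = 86/3.

86/3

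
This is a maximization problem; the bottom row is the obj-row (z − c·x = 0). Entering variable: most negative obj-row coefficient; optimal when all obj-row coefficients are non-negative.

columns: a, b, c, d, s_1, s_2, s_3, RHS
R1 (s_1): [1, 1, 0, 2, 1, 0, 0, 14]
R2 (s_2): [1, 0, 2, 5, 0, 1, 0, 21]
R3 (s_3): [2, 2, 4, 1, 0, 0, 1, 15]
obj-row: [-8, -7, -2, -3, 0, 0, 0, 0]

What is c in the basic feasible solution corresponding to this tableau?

c is not in the basis, so in the current basic feasible solution c = 0.

0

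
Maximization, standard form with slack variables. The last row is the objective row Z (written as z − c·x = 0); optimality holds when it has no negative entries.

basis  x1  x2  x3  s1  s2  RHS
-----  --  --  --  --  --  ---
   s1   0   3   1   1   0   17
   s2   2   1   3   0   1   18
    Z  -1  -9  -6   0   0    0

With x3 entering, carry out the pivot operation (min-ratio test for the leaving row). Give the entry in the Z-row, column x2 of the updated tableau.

-7

Ratio test on column x3 — row 1: 17/1 = 17; row 2: 18/3 = 6. Minimum is 6 at row 2 (s2 leaves); pivot element 3.
Divide row 2 by 3; eliminate column x3 from the other rows.
Z-row update in column x2: -9 − (-6)·(1/3) = -7.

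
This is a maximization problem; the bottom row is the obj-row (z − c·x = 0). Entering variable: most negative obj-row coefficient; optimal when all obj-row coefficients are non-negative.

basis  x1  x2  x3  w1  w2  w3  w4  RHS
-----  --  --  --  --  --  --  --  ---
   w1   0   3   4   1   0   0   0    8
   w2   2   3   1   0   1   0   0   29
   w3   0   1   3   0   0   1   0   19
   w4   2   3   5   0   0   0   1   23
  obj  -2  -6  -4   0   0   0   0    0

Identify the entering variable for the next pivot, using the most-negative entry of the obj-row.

Negative obj-row entries: x1: -2, x2: -6, x3: -4.
The most negative is -6 in column x2, so x2 enters.

x2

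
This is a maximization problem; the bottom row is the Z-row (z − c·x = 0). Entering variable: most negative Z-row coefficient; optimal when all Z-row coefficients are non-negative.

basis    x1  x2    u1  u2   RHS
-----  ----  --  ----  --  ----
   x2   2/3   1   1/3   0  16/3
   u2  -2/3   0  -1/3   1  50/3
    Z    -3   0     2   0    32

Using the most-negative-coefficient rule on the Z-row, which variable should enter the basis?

x1

Negative Z-row entries: x1: -3.
The most negative is -3 in column x1, so x1 enters.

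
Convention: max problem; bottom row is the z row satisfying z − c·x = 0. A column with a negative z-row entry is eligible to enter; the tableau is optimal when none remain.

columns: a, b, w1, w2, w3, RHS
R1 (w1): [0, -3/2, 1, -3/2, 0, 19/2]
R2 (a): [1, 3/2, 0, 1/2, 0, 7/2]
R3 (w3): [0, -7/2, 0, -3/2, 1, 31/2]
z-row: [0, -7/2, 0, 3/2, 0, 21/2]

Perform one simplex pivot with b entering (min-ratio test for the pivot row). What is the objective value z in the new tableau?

56/3

Ratio test on column b — row 1: entry -3/2 ≤ 0; row 2: (7/2)/(3/2) = 7/3; row 3: entry -7/2 ≤ 0. Minimum is 7/3 at row 2 (a leaves); pivot element 3/2.
Pivot on row 2; the z-row RHS becomes 21/2 − (-7/2)·(7/3) = 56/3.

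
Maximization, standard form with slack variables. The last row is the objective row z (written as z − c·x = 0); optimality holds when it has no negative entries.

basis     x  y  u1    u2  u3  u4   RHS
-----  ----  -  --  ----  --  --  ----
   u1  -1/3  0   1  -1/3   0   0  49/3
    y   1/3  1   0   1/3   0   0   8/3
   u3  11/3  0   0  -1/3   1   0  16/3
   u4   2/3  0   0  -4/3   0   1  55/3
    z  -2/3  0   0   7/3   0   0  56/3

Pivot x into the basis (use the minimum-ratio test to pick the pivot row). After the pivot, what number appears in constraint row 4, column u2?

Ratio test on column x — row 1: entry -1/3 ≤ 0; row 2: (8/3)/(1/3) = 8; row 3: (16/3)/(11/3) = 16/11; row 4: (55/3)/(2/3) = 55/2. Minimum is 16/11 at row 3 (u3 leaves); pivot element 11/3.
Divide row 3 by 11/3; eliminate column x from the other rows.
Row 4 update in column u2: -4/3 − (2/3)·(-1/11) = -14/11.

-14/11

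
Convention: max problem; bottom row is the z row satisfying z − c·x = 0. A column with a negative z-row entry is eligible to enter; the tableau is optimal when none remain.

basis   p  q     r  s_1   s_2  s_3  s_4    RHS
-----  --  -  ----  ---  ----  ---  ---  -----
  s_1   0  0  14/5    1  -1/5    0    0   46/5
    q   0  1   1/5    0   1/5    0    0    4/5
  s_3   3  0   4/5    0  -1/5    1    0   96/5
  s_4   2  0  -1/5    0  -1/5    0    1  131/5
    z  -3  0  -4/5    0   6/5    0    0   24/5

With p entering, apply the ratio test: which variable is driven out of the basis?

Column p entries and ratios — s_1: 0 ≤ 0, skip; q: 0 ≤ 0, skip; s_3: (96/5)/3 = 32/5; s_4: (131/5)/2 = 131/10.
Smallest ratio is 32/5 in the row of s_3, so s_3 leaves.

s_3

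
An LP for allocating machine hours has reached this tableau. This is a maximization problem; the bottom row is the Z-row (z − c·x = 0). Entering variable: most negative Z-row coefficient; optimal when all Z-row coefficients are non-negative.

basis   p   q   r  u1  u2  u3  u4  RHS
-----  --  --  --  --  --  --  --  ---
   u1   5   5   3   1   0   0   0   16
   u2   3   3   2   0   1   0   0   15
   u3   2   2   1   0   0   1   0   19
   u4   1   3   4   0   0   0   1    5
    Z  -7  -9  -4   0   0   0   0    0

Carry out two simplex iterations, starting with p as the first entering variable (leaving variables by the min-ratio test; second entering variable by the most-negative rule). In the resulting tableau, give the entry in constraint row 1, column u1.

3/10

Ratio test on column p — row 1: 16/5 = 16/5; row 2: 15/3 = 5; row 3: 19/2 = 19/2; row 4: 5/1 = 5. Minimum is 16/5 at row 1 (u1 leaves); pivot element 5.
Divide row 1 by 5; eliminate column p from the other rows.
Second iteration: most negative Z-row entry is -2 in column q, so q enters.
Ratio test on column q — row 1: (16/5)/1 = 16/5; row 2: entry 0 ≤ 0; row 3: entry 0 ≤ 0; row 4: (9/5)/2 = 9/10. Minimum is 9/10 at row 4 (u4 leaves); pivot element 2.
Divide row 4 by 2; eliminate column q from the other rows.
After both pivots, the entry at constraint row 1, column u1 is 3/10.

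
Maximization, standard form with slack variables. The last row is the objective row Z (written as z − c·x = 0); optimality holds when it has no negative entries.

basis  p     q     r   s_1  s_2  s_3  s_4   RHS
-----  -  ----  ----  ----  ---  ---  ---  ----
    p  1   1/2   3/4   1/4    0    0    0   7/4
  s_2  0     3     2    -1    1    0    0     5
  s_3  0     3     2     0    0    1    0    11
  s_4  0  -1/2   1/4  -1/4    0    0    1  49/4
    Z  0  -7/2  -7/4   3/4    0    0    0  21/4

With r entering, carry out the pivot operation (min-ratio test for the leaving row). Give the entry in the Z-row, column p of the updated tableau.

Ratio test on column r — row 1: (7/4)/(3/4) = 7/3; row 2: 5/2 = 5/2; row 3: 11/2 = 11/2; row 4: (49/4)/(1/4) = 49. Minimum is 7/3 at row 1 (p leaves); pivot element 3/4.
Divide row 1 by 3/4; eliminate column r from the other rows.
Z-row update in column p: 0 − (-7/4)·(4/3) = 7/3.

7/3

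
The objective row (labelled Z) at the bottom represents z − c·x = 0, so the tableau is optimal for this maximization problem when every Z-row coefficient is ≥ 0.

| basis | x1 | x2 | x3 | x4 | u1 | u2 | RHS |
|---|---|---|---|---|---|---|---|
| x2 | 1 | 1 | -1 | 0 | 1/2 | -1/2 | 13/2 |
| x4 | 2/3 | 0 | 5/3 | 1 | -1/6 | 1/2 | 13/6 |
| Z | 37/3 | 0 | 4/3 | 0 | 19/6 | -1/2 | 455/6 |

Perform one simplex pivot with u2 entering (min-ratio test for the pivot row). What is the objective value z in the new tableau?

78

Ratio test on column u2 — row 1: entry -1/2 ≤ 0; row 2: (13/6)/(1/2) = 13/3. Minimum is 13/3 at row 2 (x4 leaves); pivot element 1/2.
Pivot on row 2; the Z-row RHS becomes 455/6 − (-1/2)·(13/3) = 78.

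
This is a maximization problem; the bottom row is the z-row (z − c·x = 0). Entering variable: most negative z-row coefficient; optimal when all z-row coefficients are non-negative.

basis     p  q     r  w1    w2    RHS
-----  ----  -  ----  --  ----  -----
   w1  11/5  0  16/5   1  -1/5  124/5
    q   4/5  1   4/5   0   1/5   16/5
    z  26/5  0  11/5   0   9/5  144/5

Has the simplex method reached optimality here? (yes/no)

Every z-row coefficient is ≥ 0, so the tableau is optimal.

yes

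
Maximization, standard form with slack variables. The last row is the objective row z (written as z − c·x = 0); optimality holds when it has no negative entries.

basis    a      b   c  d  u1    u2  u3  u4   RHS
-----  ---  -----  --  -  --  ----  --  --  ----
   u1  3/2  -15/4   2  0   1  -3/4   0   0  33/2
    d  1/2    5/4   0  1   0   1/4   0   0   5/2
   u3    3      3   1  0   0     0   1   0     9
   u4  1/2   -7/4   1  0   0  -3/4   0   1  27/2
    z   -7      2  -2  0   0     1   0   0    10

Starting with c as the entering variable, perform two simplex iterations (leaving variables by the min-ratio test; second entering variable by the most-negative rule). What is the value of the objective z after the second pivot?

85/3

Ratio test on column c — row 1: (33/2)/2 = 33/4; row 2: entry 0 ≤ 0; row 3: 9/1 = 9; row 4: (27/2)/1 = 27/2. Minimum is 33/4 at row 1 (u1 leaves); pivot element 2.
Pivot on row 1; the z-row RHS becomes 10 − (-2)·(33/4) = 53/2.
Next entering variable (most negative z-row entry -11/2): a.
Ratio test on column a — row 1: (33/4)/(3/4) = 11; row 2: (5/2)/(1/2) = 5; row 3: (3/4)/(9/4) = 1/3; row 4: entry -1/4 ≤ 0. Minimum is 1/3 at row 3 (u3 leaves); pivot element 9/4.
After the second pivot the z-row RHS is 53/2 − (-11/2)·(1/3) = 85/3.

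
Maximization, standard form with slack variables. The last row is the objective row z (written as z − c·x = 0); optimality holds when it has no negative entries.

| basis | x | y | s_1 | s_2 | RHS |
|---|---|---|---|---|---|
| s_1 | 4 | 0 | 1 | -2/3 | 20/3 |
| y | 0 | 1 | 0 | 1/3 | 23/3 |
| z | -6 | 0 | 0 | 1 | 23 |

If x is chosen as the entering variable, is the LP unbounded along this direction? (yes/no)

Column x has positive entries in row(s) 1, so the ratio test bounds it — not unbounded.

no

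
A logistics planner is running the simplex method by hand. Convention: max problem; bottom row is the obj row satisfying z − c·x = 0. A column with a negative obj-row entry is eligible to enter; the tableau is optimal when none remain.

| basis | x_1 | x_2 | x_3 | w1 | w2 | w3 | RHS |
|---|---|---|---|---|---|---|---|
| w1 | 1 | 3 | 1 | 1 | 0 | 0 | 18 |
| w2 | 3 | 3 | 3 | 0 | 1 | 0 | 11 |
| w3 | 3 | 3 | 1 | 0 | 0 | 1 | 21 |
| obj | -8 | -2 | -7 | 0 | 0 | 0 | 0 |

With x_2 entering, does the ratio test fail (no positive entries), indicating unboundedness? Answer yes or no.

no

Column x_2 has positive entries in row(s) 1, 2, 3, so the ratio test bounds it — not unbounded.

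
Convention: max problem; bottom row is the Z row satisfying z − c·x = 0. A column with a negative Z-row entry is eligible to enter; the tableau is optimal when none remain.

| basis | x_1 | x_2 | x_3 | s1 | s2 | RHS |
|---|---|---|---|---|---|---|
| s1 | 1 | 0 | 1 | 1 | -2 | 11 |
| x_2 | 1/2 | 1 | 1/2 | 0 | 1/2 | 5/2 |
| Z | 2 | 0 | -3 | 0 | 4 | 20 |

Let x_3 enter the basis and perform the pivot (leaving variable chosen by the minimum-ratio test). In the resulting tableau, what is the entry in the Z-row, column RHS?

35

Ratio test on column x_3 — row 1: 11/1 = 11; row 2: (5/2)/(1/2) = 5. Minimum is 5 at row 2 (x_2 leaves); pivot element 1/2.
Divide row 2 by 1/2; eliminate column x_3 from the other rows.
Z-row update in column RHS: 20 − (-3)·5 = 35.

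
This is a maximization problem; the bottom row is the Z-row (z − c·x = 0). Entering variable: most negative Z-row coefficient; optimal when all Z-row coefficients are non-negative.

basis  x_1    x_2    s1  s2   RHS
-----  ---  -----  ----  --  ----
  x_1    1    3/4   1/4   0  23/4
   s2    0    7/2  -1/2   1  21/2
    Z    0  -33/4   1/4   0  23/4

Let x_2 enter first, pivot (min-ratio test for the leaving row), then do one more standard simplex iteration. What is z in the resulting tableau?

Ratio test on column x_2 — row 1: (23/4)/(3/4) = 23/3; row 2: (21/2)/(7/2) = 3. Minimum is 3 at row 2 (s2 leaves); pivot element 7/2.
Pivot on row 2; the Z-row RHS becomes 23/4 − (-33/4)·3 = 61/2.
Next entering variable (most negative Z-row entry -13/14): s1.
Ratio test on column s1 — row 1: (7/2)/(5/14) = 49/5; row 2: entry -1/7 ≤ 0. Minimum is 49/5 at row 1 (x_1 leaves); pivot element 5/14.
After the second pivot the Z-row RHS is 61/2 − (-13/14)·(49/5) = 198/5.

198/5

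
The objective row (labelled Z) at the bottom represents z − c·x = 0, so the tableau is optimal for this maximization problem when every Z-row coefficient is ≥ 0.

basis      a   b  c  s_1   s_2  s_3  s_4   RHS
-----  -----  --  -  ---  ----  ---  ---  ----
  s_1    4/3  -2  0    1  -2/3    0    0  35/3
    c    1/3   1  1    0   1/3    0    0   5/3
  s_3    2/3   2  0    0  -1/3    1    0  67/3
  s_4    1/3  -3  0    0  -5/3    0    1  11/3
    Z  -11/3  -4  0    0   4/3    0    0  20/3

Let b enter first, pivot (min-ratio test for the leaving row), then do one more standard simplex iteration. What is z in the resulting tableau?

Ratio test on column b — row 1: entry -2 ≤ 0; row 2: (5/3)/1 = 5/3; row 3: (67/3)/2 = 67/6; row 4: entry -3 ≤ 0. Minimum is 5/3 at row 2 (c leaves); pivot element 1.
Pivot on row 2; the Z-row RHS becomes 20/3 − (-4)·(5/3) = 40/3.
Next entering variable (most negative Z-row entry -7/3): a.
Ratio test on column a — row 1: 15/2 = 15/2; row 2: (5/3)/(1/3) = 5; row 3: entry 0 ≤ 0; row 4: (26/3)/(4/3) = 13/2. Minimum is 5 at row 2 (b leaves); pivot element 1/3.
After the second pivot the Z-row RHS is 40/3 − (-7/3)·5 = 25.

25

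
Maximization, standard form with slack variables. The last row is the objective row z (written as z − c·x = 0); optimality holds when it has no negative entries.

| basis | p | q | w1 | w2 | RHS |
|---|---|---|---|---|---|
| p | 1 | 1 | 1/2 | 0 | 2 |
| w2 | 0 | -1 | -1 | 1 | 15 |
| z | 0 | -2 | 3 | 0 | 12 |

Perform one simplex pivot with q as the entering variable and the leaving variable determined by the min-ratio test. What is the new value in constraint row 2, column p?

Ratio test on column q — row 1: 2/1 = 2; row 2: entry -1 ≤ 0. Minimum is 2 at row 1 (p leaves); pivot element 1.
Divide row 1 by 1; eliminate column q from the other rows.
Row 2 update in column p: 0 − (-1)·1 = 1.

1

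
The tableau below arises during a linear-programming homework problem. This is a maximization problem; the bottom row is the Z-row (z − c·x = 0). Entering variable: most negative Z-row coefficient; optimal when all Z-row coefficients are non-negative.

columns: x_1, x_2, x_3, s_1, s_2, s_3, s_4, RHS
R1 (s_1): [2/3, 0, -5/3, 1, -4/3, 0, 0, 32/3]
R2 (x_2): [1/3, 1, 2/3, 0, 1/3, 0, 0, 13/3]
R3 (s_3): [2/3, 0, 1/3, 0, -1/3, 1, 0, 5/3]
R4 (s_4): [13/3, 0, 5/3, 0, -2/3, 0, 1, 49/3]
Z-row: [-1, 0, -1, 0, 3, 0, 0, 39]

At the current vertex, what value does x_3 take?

x_3 is not in the basis, so in the current basic feasible solution x_3 = 0.

0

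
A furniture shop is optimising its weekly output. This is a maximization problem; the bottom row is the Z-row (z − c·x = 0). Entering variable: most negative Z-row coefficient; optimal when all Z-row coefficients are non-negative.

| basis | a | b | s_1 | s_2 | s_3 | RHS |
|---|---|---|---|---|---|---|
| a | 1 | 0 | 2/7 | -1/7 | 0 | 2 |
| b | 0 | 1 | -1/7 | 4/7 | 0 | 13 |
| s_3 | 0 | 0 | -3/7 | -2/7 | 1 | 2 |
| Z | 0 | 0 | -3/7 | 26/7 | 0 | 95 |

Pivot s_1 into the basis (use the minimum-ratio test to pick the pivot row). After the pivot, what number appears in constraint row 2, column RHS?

14

Ratio test on column s_1 — row 1: 2/(2/7) = 7; row 2: entry -1/7 ≤ 0; row 3: entry -3/7 ≤ 0. Minimum is 7 at row 1 (a leaves); pivot element 2/7.
Divide row 1 by 2/7; eliminate column s_1 from the other rows.
Row 2 update in column RHS: 13 − (-1/7)·7 = 14.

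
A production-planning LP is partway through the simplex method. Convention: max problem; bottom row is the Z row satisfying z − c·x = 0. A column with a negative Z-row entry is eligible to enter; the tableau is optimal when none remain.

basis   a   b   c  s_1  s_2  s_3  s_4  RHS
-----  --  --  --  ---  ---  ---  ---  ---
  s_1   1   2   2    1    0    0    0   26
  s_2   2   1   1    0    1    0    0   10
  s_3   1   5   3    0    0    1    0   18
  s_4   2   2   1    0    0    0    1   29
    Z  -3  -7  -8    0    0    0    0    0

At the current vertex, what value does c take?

0

c is not in the basis, so in the current basic feasible solution c = 0.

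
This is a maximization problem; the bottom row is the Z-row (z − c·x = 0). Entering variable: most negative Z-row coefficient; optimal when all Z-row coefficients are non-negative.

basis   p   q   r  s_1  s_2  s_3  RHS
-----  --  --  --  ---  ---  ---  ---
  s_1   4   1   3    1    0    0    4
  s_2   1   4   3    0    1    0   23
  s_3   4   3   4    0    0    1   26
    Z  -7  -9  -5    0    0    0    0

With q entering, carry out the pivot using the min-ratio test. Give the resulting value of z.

36

Ratio test on column q — row 1: 4/1 = 4; row 2: 23/4 = 23/4; row 3: 26/3 = 26/3. Minimum is 4 at row 1 (s_1 leaves); pivot element 1.
Pivot on row 1; the Z-row RHS becomes 0 − (-9)·4 = 36.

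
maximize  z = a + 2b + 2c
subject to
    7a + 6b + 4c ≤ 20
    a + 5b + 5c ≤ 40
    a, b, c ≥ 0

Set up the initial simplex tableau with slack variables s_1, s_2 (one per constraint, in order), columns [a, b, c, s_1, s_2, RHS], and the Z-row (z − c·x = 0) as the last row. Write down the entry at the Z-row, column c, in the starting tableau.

The Z-row carries the negated objective coefficients: the c entry is -2.

-2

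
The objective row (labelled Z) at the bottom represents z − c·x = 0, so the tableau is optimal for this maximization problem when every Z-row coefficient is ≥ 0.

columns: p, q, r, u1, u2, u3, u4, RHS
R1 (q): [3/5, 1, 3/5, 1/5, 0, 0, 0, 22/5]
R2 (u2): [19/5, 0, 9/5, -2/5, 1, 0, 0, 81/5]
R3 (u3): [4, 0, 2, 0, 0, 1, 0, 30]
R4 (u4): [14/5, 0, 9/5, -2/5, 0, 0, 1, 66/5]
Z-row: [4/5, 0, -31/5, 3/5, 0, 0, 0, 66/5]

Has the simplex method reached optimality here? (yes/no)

The Z-row has a negative entry -31/5 in column r, so it is not optimal.

no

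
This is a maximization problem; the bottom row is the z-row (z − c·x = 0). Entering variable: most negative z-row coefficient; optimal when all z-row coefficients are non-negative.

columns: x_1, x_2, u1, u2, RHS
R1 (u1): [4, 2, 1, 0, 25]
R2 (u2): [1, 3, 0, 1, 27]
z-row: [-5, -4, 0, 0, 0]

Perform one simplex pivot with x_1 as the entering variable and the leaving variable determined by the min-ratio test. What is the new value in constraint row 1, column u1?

1/4

Ratio test on column x_1 — row 1: 25/4 = 25/4; row 2: 27/1 = 27. Minimum is 25/4 at row 1 (u1 leaves); pivot element 4.
Divide row 1 by 4; eliminate column x_1 from the other rows.
In the new row 1, the u1 entry is the old entry divided by the pivot: 1/4 = 1/4.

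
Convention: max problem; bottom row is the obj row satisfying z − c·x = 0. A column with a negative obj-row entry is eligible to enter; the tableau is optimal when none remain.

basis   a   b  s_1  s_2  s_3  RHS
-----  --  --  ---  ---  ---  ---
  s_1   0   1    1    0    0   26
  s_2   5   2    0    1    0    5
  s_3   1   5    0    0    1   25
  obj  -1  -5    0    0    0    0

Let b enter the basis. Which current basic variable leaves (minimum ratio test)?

s_2

Column b entries and ratios — s_1: 26/1 = 26; s_2: 5/2 = 5/2; s_3: 25/5 = 5.
Smallest ratio is 5/2 in the row of s_2, so s_2 leaves.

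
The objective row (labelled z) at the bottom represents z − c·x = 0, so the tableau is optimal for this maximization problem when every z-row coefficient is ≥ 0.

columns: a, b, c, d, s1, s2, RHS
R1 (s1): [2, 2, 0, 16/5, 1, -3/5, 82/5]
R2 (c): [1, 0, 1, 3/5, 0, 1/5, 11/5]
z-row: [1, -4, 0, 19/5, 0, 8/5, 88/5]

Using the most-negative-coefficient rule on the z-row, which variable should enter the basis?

Negative z-row entries: b: -4.
The most negative is -4 in column b, so b enters.

b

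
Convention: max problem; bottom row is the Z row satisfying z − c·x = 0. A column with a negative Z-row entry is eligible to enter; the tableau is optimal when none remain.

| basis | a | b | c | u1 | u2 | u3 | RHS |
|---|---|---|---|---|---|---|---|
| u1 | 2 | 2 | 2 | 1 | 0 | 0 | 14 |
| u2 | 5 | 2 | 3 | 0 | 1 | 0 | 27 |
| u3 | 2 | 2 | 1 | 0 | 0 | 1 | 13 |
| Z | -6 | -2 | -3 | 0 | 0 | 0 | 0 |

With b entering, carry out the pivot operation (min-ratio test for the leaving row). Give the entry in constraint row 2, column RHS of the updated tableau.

14

Ratio test on column b — row 1: 14/2 = 7; row 2: 27/2 = 27/2; row 3: 13/2 = 13/2. Minimum is 13/2 at row 3 (u3 leaves); pivot element 2.
Divide row 3 by 2; eliminate column b from the other rows.
Row 2 update in column RHS: 27 − 2·(13/2) = 14.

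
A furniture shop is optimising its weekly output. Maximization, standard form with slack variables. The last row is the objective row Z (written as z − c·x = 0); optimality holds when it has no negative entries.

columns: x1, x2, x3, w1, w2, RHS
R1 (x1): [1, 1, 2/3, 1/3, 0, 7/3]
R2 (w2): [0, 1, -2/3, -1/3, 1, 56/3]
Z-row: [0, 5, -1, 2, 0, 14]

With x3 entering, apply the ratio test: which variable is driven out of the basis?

Column x3 entries and ratios — x1: (7/3)/(2/3) = 7/2; w2: -2/3 ≤ 0, skip.
Smallest ratio is 7/2 in the row of x1, so x1 leaves.

x1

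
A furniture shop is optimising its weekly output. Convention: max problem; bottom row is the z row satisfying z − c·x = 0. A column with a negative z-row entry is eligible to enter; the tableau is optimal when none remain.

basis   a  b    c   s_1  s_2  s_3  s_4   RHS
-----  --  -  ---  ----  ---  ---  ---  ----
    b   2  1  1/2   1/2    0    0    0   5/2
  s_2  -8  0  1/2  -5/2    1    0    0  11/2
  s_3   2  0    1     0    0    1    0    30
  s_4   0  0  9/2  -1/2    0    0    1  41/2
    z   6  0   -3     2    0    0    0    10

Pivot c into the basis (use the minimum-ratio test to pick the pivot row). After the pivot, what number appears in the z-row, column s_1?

Ratio test on column c — row 1: (5/2)/(1/2) = 5; row 2: (11/2)/(1/2) = 11; row 3: 30/1 = 30; row 4: (41/2)/(9/2) = 41/9. Minimum is 41/9 at row 4 (s_4 leaves); pivot element 9/2.
Divide row 4 by 9/2; eliminate column c from the other rows.
z-row update in column s_1: 2 − (-3)·(-1/9) = 5/3.

5/3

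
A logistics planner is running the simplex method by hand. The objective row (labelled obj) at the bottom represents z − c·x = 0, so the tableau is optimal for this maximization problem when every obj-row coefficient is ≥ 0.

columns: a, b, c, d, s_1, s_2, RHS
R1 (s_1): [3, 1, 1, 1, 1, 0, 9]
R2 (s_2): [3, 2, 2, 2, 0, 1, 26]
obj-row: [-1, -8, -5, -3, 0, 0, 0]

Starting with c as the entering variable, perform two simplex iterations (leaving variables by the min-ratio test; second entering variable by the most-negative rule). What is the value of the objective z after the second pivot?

Ratio test on column c — row 1: 9/1 = 9; row 2: 26/2 = 13. Minimum is 9 at row 1 (s_1 leaves); pivot element 1.
Pivot on row 1; the obj-row RHS becomes 0 − (-5)·9 = 45.
Next entering variable (most negative obj-row entry -3): b.
Ratio test on column b — row 1: 9/1 = 9; row 2: entry 0 ≤ 0. Minimum is 9 at row 1 (c leaves); pivot element 1.
After the second pivot the obj-row RHS is 45 − (-3)·9 = 72.

72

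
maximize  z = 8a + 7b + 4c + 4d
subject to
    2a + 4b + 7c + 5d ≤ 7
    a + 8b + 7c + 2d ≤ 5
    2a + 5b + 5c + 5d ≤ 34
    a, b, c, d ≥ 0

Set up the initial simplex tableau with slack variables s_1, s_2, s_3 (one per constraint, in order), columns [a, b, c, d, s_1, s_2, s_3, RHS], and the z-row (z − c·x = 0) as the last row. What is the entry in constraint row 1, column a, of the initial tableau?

Constraint 1 has coefficient 2 on a.

2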